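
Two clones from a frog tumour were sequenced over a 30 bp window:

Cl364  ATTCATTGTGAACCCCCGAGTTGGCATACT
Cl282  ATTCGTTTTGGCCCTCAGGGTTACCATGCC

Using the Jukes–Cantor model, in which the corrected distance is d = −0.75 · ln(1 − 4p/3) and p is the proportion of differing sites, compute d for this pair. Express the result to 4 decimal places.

The sequences differ at positions 5 (A/G), 8 (G/T), 11 (A/G), 12 (A/C), 15 (C/T), 17 (C/A), 19 (A/G), 23 (G/A), 24 (G/C), 28 (A/G), 30 (T/C).
p = 11/30 = 0.366667.
d = −0.75 · ln(1 − (4/3)·0.366667) = −0.75 · ln(0.511111) = −0.75 · (-0.671168) = 0.5034.

0.5034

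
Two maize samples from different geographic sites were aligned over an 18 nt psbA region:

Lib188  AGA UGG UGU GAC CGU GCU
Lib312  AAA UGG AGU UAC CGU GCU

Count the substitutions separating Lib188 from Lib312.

Differing sites — 2:G/A; 7:U/A; 10:G/U.
That gives 3 mismatches out of 18 aligned sites, so the Hamming distance is 3.

3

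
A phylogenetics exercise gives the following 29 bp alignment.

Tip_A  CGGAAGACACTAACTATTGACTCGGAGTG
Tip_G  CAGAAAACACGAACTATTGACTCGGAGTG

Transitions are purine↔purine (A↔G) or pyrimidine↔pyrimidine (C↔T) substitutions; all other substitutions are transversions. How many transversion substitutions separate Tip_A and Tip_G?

Differing sites — 2:G/A (Ti); 6:G/A (Ti); 11:T/G (Tv).
Of the 3 differences, 2 transitions and 1 transversion, so the answer is 1.

1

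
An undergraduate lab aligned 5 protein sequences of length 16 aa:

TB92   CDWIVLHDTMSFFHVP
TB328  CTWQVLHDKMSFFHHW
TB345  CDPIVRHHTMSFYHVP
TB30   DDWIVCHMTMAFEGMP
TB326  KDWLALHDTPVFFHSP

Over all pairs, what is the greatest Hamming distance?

11

Pairwise Hamming distances:
  TB92 vs TB328: 5
  TB92 vs TB345: 4
  TB92 vs TB30: 7
  TB92 vs TB326: 6
  TB328 vs TB345: 9
  TB328 vs TB30: 11
  TB328 vs TB326: 9
  TB345 vs TB30: 8
  TB345 vs TB326: 10
  TB30 vs TB326: 10
The largest is 11, between TB328 and TB30.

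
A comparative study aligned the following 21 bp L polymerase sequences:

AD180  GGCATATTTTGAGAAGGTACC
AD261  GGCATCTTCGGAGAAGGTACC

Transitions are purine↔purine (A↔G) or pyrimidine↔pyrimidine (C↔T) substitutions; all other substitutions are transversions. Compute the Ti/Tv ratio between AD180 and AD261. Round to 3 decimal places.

Differing sites — 6:A/C (Tv); 9:T/C (Ti); 10:T/G (Tv).
Of the 3 differences, 1 transition and 2 transversions, so Ti/Tv = 1/2 = 0.500.

0.500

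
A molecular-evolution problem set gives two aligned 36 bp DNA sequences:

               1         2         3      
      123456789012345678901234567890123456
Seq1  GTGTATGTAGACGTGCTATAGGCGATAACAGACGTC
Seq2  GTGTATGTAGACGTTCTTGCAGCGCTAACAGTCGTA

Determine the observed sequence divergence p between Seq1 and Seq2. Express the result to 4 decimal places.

The sequences differ at positions 15 (G/T), 18 (A/T), 19 (T/G), 20 (A/C), 21 (G/A), 25 (A/C), 32 (A/T), 36 (C/A).
There are 8 differences over 36 sites, so p = 8/36 = 0.2222.

0.2222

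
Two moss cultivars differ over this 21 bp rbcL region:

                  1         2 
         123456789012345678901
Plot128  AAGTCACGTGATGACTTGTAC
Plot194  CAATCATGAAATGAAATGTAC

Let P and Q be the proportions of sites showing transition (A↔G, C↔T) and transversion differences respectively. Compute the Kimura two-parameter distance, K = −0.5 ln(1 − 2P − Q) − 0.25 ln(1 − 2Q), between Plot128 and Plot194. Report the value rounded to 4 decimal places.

Mismatches occur at site 1 (A/C, transversion), site 3 (G/A, transition), site 7 (C/T, transition), site 9 (T/A, transversion), site 10 (G/A, transition), site 15 (C/A, transversion), site 16 (T/A, transversion).
Of the 7 differences, 3 transitions and 4 transversions over 21 sites: P = 3/21 = 0.142857, Q = 4/21 = 0.190476.
d = −0.5·ln(0.523810) − 0.25·ln(0.619048) = −0.5·(-0.646626) − 0.25·(-0.479572) = 0.4432.

0.4432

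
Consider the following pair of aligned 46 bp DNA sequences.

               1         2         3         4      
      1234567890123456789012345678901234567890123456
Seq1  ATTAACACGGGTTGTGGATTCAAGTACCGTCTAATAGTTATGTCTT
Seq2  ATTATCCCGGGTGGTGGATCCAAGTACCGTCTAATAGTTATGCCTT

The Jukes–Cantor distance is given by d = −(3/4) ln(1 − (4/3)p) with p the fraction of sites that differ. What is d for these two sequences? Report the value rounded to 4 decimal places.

Differing sites — 5:A/T; 7:A/C; 13:T/G; 20:T/C; 43:T/C.
p = 5/46 = 0.108696.
d = −0.75 · ln(1 − (4/3)·0.108696) = −0.75 · ln(0.855072) = −0.75 · (-0.156570) = 0.1174.

0.1174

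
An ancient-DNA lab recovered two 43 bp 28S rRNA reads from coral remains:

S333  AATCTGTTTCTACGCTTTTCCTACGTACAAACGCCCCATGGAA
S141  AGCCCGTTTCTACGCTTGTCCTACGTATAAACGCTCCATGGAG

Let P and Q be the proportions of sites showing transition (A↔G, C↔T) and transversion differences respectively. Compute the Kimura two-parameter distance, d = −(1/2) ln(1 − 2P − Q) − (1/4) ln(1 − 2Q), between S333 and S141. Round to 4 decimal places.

0.1919

Mismatches occur at site 2 (A→G, transition), site 3 (T→C, transition), site 5 (T→C, transition), site 18 (T→G, transversion), site 28 (C→T, transition), site 35 (C→T, transition), site 43 (A→G, transition).
Of the 7 differences, 6 transitions and 1 transversion over 43 sites: P = 6/43 = 0.139535, Q = 1/43 = 0.023256.
d = −0.5·ln(0.697674) − 0.25·ln(0.953488) = −0.5·(-0.360003) − 0.25·(-0.047628) = 0.1919.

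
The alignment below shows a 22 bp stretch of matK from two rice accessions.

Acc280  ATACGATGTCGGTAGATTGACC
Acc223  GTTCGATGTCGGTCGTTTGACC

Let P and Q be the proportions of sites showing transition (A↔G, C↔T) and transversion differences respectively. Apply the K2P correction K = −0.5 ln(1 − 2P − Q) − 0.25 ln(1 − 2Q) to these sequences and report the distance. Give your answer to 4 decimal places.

The sequences differ at positions 1 (A/G, transition), 3 (A/T, transversion), 14 (A/C, transversion), 16 (A/T, transversion).
Of the 4 differences, 1 transition and 3 transversions over 22 sites: P = 1/22 = 0.045455, Q = 3/22 = 0.136364.
d = −0.5·ln(0.772726) − 0.25·ln(0.727272) = −0.5·(-0.257831) − 0.25·(-0.318455) = 0.2085.

0.2085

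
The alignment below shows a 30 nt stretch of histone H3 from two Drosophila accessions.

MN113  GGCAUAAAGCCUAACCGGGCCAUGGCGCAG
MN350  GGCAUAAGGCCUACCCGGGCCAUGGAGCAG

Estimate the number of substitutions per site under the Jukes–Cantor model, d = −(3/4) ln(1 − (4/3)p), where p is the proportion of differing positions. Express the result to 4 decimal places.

Differing sites — 8:A/G; 14:A/C; 26:C/A.
p = 3/30 = 0.100000.
d = −0.75 · ln(1 − (4/3)·0.100000) = −0.75 · ln(0.866667) = −0.75 · (-0.143100) = 0.1073.

0.1073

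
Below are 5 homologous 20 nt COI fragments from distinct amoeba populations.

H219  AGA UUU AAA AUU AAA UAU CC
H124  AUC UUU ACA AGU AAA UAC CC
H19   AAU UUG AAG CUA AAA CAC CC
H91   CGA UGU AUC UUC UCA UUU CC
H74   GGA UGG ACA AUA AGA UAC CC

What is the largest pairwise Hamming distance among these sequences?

Pairwise Hamming distances:
  H219 vs H124: 5
  H219 vs H19: 8
  H219 vs H91: 9
  H219 vs H74: 7
  H124 vs H19: 9
  H124 vs H91: 13
  H124 vs H74: 8
  H19 vs H91: 14
  H19 vs H74: 9
  H91 vs H74: 10
The largest is 14, between H19 and H91.

14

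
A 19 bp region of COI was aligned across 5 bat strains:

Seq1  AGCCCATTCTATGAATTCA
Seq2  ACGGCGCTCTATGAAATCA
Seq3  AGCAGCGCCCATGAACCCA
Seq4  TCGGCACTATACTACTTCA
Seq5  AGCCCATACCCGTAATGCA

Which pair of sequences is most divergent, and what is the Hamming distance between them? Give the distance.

Pairwise Hamming distances:
  Seq1 vs Seq2: 6
  Seq1 vs Seq3: 8
  Seq1 vs Seq4: 9
  Seq1 vs Seq5: 6
  Seq2 vs Seq3: 10
  Seq2 vs Seq4: 7
  Seq2 vs Seq5: 12
  Seq3 vs Seq4: 15
  Seq3 vs Seq5: 10
  Seq4 vs Seq5: 12
The largest is 15, between Seq3 and Seq4.

15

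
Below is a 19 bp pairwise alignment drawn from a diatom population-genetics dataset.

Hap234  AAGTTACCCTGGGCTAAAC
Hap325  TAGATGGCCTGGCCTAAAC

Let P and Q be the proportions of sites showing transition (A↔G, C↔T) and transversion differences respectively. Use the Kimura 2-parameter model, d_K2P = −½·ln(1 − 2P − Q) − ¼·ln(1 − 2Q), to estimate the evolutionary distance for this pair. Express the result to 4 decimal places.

0.3264

Differing sites — 1:A/T (Tv); 4:T/A (Tv); 6:A/G (Ti); 7:C/G (Tv); 13:G/C (Tv).
Of the 5 differences, 1 transition and 4 transversions over 19 sites: P = 1/19 = 0.052632, Q = 4/19 = 0.210526.
d = −0.5·ln(0.684210) − 0.25·ln(0.578948) = −0.5·(-0.379490) − 0.25·(-0.546543) = 0.3264.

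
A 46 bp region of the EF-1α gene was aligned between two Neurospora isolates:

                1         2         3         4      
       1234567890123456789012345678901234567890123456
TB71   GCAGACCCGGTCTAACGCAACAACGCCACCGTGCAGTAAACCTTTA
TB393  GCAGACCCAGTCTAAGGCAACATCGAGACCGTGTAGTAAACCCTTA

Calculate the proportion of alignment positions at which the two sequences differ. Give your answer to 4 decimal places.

Differing sites — 9:G/A; 16:C/G; 23:A/T; 26:C/A; 27:C/G; 34:C/T; 43:T/C.
There are 7 differences over 46 sites, so p = 7/46 = 0.1522.

0.1522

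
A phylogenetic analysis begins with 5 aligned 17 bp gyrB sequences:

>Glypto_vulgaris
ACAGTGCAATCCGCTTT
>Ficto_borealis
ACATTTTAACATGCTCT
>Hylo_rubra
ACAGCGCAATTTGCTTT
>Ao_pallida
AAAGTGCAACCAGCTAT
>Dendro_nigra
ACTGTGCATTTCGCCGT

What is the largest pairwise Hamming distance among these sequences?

10

Pairwise Hamming distances:
  Glypto_vulgaris vs Ficto_borealis: 7
  Glypto_vulgaris vs Hylo_rubra: 3
  Glypto_vulgaris vs Ao_pallida: 4
  Glypto_vulgaris vs Dendro_nigra: 5
  Ficto_borealis vs Hylo_rubra: 7
  Ficto_borealis vs Ao_pallida: 7
  Ficto_borealis vs Dendro_nigra: 10
  Hylo_rubra vs Ao_pallida: 6
  Hylo_rubra vs Dendro_nigra: 6
  Ao_pallida vs Dendro_nigra: 8
The largest is 10, between Ficto_borealis and Dendro_nigra.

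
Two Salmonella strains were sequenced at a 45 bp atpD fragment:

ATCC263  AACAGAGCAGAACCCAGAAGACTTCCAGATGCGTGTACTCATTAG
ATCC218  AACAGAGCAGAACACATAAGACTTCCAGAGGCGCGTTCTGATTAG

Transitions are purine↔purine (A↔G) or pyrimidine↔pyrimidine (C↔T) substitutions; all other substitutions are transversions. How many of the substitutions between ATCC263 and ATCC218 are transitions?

Differing sites — 14:C/A (Tv); 17:G/T (Tv); 30:T/G (Tv); 34:T/C (Ti); 37:A/T (Tv); 40:C/G (Tv).
Of the 6 differences, 1 transition and 5 transversions, so the answer is 1.

1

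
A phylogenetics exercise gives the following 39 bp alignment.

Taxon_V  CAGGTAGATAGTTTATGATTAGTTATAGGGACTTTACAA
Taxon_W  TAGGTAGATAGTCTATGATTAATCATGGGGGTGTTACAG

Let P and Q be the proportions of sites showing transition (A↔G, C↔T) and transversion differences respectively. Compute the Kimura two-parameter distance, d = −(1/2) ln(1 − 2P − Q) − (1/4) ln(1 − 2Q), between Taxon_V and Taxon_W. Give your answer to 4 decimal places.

0.2994

The sequences differ at positions 1 (C/T, transition), 13 (T/C, transition), 22 (G/A, transition), 24 (T/C, transition), 27 (A/G, transition), 31 (A/G, transition), 32 (C/T, transition), 33 (T/G, transversion), 39 (A/G, transition).
Of the 9 differences, 8 transitions and 1 transversion over 39 sites: P = 8/39 = 0.205128, Q = 1/39 = 0.025641.
d = −0.5·ln(0.564103) − 0.25·ln(0.948718) = −0.5·(-0.572518) − 0.25·(-0.052644) = 0.2994.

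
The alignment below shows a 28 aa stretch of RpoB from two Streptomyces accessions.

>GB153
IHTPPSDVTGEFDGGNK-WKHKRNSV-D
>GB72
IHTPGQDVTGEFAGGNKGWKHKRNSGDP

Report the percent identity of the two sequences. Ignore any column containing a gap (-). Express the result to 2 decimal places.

Excluding the 2 gap columns leaves 26 comparable sites.
The sequences differ at positions 5 (P/G), 6 (S/Q), 13 (D/A), 26 (V/G), 28 (D/P).
21 of the 26 comparable sites match, so the percent identity is 21/26 × 100 = 80.77%.

80.77%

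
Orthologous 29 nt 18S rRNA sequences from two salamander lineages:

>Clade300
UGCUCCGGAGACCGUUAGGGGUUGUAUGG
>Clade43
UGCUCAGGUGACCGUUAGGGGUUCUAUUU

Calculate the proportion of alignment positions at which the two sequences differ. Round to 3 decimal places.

Mismatches occur at site 6 (C→A), site 9 (A→U), site 24 (G→C), site 28 (G→U), site 29 (G→U).
There are 5 differences over 29 sites, so p = 5/29 = 0.172.

0.172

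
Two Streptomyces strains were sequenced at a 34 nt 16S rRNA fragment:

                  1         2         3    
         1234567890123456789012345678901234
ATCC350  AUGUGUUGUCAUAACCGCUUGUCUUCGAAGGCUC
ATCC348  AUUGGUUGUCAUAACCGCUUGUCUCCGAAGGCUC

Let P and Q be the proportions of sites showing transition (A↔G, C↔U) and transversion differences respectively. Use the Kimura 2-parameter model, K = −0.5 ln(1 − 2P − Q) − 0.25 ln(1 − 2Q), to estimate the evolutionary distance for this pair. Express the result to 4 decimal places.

0.0939

Differing sites — 3:G/U (Tv); 4:U/G (Tv); 25:U/C (Ti).
Of the 3 differences, 1 transition and 2 transversions over 34 sites: P = 1/34 = 0.029412, Q = 2/34 = 0.058824.
d = −0.5·ln(0.882352) − 0.25·ln(0.882352) = −0.5·(-0.125164) − 0.25·(-0.125164) = 0.0939.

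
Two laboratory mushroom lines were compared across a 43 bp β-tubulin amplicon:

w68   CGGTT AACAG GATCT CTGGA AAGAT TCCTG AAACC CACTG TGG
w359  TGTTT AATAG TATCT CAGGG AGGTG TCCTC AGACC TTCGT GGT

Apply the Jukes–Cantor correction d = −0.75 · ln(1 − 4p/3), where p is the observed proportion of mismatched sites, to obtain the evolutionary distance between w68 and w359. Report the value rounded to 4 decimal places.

Mismatches occur at site 1 (C/T), site 3 (G/T), site 8 (C/T), site 11 (G/T), site 17 (T/A), site 20 (A/G), site 22 (A/G), site 24 (A/T), site 25 (T/G), site 30 (G/C), site 32 (A/G), site 36 (C/T), site 37 (A/T), site 39 (T/G), site 40 (G/T), site 41 (T/G), site 43 (G/T).
p = 17/43 = 0.395349.
d = −0.75 · ln(1 − (4/3)·0.395349) = −0.75 · ln(0.472868) = −0.75 · (-0.748939) = 0.5617.

0.5617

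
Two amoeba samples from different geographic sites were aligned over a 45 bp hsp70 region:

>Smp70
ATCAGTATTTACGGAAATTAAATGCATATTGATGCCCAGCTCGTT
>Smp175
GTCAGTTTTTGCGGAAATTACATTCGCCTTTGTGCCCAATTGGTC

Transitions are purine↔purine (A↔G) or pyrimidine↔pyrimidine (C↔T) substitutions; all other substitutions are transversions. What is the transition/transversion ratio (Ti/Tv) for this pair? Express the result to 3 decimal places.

The sequences differ at positions 1 (A/G, transition), 7 (A/T, transversion), 11 (A/G, transition), 21 (A/C, transversion), 24 (G/T, transversion), 26 (A/G, transition), 27 (T/C, transition), 28 (A/C, transversion), 31 (G/T, transversion), 32 (A/G, transition), 39 (G/A, transition), 40 (C/T, transition), 42 (C/G, transversion), 45 (T/C, transition).
Of the 14 differences, 8 transitions and 6 transversions, so Ti/Tv = 8/6 = 1.333.

1.333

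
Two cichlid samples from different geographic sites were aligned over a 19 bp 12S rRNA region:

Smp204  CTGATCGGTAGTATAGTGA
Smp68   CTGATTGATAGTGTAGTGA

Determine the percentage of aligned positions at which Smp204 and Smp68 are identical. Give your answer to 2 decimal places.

84.21%

The sequences differ at positions 6 (C/T), 8 (G/A), 13 (A/G).
16 of the 19 sites match, so the percent identity is 16/19 × 100 = 84.21%.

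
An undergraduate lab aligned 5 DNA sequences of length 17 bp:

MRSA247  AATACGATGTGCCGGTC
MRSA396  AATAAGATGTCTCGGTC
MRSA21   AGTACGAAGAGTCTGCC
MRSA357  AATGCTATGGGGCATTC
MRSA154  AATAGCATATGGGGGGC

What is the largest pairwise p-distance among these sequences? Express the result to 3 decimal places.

Pairwise Hamming distances:
  MRSA247 vs MRSA396: 3
  MRSA247 vs MRSA21: 6
  MRSA247 vs MRSA357: 6
  MRSA247 vs MRSA154: 6
  MRSA396 vs MRSA21: 7
  MRSA396 vs MRSA357: 8
  MRSA396 vs MRSA154: 7
  MRSA21 vs MRSA357: 9
  MRSA21 vs MRSA154: 10
  MRSA357 vs MRSA154: 9
The largest is 10 mismatches, between MRSA21 and MRSA154; p = 10/17 = 0.588.

0.588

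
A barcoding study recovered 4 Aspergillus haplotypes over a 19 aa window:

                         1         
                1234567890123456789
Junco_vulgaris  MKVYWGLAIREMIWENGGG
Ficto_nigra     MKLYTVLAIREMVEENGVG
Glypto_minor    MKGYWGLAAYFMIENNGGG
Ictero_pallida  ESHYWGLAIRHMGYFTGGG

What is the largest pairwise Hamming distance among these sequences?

Pairwise Hamming distances:
  Junco_vulgaris vs Ficto_nigra: 6
  Junco_vulgaris vs Glypto_minor: 6
  Junco_vulgaris vs Ictero_pallida: 8
  Ficto_nigra vs Glypto_minor: 9
  Ficto_nigra vs Ictero_pallida: 11
  Glypto_minor vs Ictero_pallida: 10
The largest is 11, between Ficto_nigra and Ictero_pallida.

11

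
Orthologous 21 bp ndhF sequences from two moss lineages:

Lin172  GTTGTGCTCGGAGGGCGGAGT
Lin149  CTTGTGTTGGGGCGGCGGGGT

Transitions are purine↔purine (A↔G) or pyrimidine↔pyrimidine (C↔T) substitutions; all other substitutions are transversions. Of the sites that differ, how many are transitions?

Differing sites — 1:G/C (Tv); 7:C/T (Ti); 9:C/G (Tv); 12:A/G (Ti); 13:G/C (Tv); 19:A/G (Ti).
Of the 6 differences, 3 transitions and 3 transversions, so the answer is 3.

3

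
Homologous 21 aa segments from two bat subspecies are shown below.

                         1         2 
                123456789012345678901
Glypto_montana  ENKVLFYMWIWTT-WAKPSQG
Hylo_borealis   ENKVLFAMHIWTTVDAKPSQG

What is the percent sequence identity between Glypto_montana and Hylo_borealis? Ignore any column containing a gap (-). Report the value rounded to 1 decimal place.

85.0%

Excluding the 1 gap column leaves 20 comparable sites.
Mismatches occur at site 7 (Y/A), site 9 (W/H), site 15 (W/D).
17 of the 20 comparable sites match, so the percent identity is 17/20 × 100 = 85.0%.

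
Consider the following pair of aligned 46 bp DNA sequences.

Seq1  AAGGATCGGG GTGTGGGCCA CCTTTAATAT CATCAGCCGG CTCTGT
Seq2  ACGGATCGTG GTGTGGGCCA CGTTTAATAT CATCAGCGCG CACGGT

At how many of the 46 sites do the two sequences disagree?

7

Differing sites — 2:A/C; 9:G/T; 22:C/G; 38:C/G; 39:G/C; 42:T/A; 44:T/G.
That gives 7 mismatches out of 46 aligned sites, so the Hamming distance is 7.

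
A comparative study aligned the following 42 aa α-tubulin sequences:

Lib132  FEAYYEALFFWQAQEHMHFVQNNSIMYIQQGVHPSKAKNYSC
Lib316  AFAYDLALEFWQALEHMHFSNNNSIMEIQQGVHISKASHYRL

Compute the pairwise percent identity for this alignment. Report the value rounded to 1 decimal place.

The sequences differ at positions 1 (F/A), 2 (E/F), 5 (Y/D), 6 (E/L), 9 (F/E), 14 (Q/L), 20 (V/S), 21 (Q/N), 27 (Y/E), 34 (P/I), 38 (K/S), 39 (N/H), 41 (S/R), 42 (C/L).
28 of the 42 sites match, so the percent identity is 28/42 × 100 = 66.7%.

66.7%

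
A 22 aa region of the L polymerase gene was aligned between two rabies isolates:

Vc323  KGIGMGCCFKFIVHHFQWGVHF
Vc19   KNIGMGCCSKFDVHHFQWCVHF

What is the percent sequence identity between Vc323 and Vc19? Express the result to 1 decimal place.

The sequences differ at positions 2 (G/N), 9 (F/S), 12 (I/D), 19 (G/C).
18 of the 22 sites match, so the percent identity is 18/22 × 100 = 81.8%.

81.8%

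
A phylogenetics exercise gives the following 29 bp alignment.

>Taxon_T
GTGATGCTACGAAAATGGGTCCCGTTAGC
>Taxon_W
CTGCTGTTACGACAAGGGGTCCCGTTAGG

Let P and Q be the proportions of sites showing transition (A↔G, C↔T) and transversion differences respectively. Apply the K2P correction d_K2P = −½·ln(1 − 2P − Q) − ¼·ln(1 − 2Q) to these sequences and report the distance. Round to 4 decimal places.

0.2438

The sequences differ at positions 1 (G/C, transversion), 4 (A/C, transversion), 7 (C/T, transition), 13 (A/C, transversion), 16 (T/G, transversion), 29 (C/G, transversion).
Of the 6 differences, 1 transition and 5 transversions over 29 sites: P = 1/29 = 0.034483, Q = 5/29 = 0.172414.
d = −0.5·ln(0.758620) − 0.25·ln(0.655172) = −0.5·(-0.276254) − 0.25·(-0.422857) = 0.2438.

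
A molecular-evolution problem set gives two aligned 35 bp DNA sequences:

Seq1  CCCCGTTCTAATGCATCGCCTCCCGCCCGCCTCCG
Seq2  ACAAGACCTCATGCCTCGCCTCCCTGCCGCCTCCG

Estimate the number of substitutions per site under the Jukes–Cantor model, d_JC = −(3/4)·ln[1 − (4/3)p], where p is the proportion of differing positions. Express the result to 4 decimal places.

0.3149

The sequences differ at positions 1 (C/A), 3 (C/A), 4 (C/A), 6 (T/A), 7 (T/C), 10 (A/C), 15 (A/C), 25 (G/T), 26 (C/G).
p = 9/35 = 0.257143.
d = −0.75 · ln(1 − (4/3)·0.257143) = −0.75 · ln(0.657143) = −0.75 · (-0.419854) = 0.3149.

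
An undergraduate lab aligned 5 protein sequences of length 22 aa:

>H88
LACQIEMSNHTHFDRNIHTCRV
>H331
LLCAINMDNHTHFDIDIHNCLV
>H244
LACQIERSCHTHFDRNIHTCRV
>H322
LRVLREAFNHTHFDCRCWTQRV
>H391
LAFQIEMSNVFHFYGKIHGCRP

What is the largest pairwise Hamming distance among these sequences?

16

Pairwise Hamming distances:
  H88 vs H331: 8
  H88 vs H244: 2
  H88 vs H322: 11
  H88 vs H391: 8
  H331 vs H244: 10
  H331 vs H322: 14
  H331 vs H391: 13
  H244 vs H322: 12
  H244 vs H391: 10
  H322 vs H391: 16
The largest is 16, between H322 and H391.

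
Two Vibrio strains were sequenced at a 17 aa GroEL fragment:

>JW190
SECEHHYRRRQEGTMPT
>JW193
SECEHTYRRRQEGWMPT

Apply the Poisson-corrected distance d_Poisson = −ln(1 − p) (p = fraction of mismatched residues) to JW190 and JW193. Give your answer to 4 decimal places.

0.1252

Differing sites — 6:H/T; 14:T/W.
p = 2/17 = 0.117647.
d = −ln(1 − 0.117647) = −ln(0.882353) = 0.1252.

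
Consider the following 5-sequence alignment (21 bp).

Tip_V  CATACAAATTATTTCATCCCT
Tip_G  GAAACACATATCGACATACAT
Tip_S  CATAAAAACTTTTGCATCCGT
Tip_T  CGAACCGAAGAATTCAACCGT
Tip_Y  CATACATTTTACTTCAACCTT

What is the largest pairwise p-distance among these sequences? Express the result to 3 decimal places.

Pairwise Hamming distances:
  Tip_V vs Tip_G: 10
  Tip_V vs Tip_S: 5
  Tip_V vs Tip_T: 9
  Tip_V vs Tip_Y: 5
  Tip_G vs Tip_S: 11
  Tip_G vs Tip_T: 13
  Tip_G vs Tip_Y: 11
  Tip_S vs Tip_T: 11
  Tip_S vs Tip_Y: 9
  Tip_T vs Tip_Y: 9
The largest is 13 mismatches, between Tip_G and Tip_T; p = 13/21 = 0.619.

0.619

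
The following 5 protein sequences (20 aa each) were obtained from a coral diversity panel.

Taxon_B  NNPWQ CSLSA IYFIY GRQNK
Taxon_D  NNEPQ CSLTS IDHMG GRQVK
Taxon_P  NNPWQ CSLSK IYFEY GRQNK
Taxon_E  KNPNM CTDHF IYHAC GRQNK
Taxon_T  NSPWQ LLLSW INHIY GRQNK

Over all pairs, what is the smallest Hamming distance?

2

Pairwise Hamming distances:
  Taxon_B vs Taxon_D: 9
  Taxon_B vs Taxon_P: 2
  Taxon_B vs Taxon_E: 10
  Taxon_B vs Taxon_T: 6
  Taxon_D vs Taxon_P: 9
  Taxon_D vs Taxon_E: 12
  Taxon_D vs Taxon_T: 11
  Taxon_P vs Taxon_E: 10
  Taxon_P vs Taxon_T: 7
  Taxon_E vs Taxon_T: 12
The smallest is 2, between Taxon_B and Taxon_P.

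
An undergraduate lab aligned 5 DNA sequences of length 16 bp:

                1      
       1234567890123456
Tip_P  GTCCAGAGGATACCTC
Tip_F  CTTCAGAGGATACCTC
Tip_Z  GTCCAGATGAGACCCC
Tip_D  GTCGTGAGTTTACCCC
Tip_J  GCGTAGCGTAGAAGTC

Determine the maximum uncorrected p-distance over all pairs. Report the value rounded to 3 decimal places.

0.625

Pairwise Hamming distances:
  Tip_P vs Tip_F: 2
  Tip_P vs Tip_Z: 3
  Tip_P vs Tip_D: 5
  Tip_P vs Tip_J: 8
  Tip_F vs Tip_Z: 5
  Tip_F vs Tip_D: 7
  Tip_F vs Tip_J: 9
  Tip_Z vs Tip_D: 6
  Tip_Z vs Tip_J: 9
  Tip_D vs Tip_J: 10
The largest is 10 mismatches, between Tip_D and Tip_J; p = 10/16 = 0.625.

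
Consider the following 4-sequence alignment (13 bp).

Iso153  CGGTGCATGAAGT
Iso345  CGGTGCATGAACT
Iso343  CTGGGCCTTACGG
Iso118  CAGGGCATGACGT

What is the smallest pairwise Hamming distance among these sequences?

1

Pairwise Hamming distances:
  Iso153 vs Iso345: 1
  Iso153 vs Iso343: 6
  Iso153 vs Iso118: 3
  Iso345 vs Iso343: 7
  Iso345 vs Iso118: 4
  Iso343 vs Iso118: 4
The smallest is 1, between Iso153 and Iso345.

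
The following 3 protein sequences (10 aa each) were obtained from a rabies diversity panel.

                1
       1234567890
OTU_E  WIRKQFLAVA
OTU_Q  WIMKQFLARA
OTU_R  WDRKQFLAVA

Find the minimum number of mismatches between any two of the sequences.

Pairwise Hamming distances:
  OTU_E vs OTU_Q: 2
  OTU_E vs OTU_R: 1
  OTU_Q vs OTU_R: 3
The smallest is 1, between OTU_E and OTU_R.

1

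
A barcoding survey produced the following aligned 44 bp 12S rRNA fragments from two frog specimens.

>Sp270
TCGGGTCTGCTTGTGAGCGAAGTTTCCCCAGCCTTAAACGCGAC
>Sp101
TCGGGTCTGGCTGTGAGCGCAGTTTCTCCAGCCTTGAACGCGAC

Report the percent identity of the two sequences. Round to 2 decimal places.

Differing sites — 10:C/G; 11:T/C; 20:A/C; 27:C/T; 36:A/G.
39 of the 44 sites match, so the percent identity is 39/44 × 100 = 88.64%.

88.64%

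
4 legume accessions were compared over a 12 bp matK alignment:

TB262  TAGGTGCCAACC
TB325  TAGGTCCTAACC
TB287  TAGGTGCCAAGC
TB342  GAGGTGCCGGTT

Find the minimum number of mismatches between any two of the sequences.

1

Pairwise Hamming distances:
  TB262 vs TB325: 2
  TB262 vs TB287: 1
  TB262 vs TB342: 5
  TB325 vs TB287: 3
  TB325 vs TB342: 7
  TB287 vs TB342: 5
The smallest is 1, between TB262 and TB287.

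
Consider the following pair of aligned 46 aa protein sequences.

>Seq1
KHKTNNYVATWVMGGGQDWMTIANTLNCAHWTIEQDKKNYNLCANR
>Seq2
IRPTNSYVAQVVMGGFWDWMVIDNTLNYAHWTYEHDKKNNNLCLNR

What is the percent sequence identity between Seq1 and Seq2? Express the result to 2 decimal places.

Mismatches occur at site 1 (K→I), site 2 (H→R), site 3 (K→P), site 6 (N→S), site 10 (T→Q), site 11 (W→V), site 16 (G→F), site 17 (Q→W), site 21 (T→V), site 23 (A→D), site 28 (C→Y), site 33 (I→Y), site 35 (Q→H), site 40 (Y→N), site 44 (A→L).
31 of the 46 sites match, so the percent identity is 31/46 × 100 = 67.39%.

67.39%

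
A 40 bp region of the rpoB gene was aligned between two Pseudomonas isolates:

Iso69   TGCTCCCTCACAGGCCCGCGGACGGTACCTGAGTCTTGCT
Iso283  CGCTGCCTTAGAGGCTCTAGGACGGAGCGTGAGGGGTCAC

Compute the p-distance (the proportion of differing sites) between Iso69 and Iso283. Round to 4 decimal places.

Differing sites — 1:T/C; 5:C/G; 9:C/T; 11:C/G; 16:C/T; 18:G/T; 19:C/A; 26:T/A; 27:A/G; 29:C/G; 34:T/G; 35:C/G; 36:T/G; 38:G/C; 39:C/A; 40:T/C.
There are 16 differences over 40 sites, so p = 16/40 = 0.4000.

0.4000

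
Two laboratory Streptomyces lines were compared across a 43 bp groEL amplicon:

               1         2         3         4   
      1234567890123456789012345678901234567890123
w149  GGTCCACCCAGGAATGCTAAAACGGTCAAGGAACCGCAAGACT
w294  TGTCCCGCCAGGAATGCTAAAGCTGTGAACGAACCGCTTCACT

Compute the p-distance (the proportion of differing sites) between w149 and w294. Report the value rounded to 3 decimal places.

The sequences differ at positions 1 (G/T), 6 (A/C), 7 (C/G), 22 (A/G), 24 (G/T), 27 (C/G), 30 (G/C), 38 (A/T), 39 (A/T), 40 (G/C).
There are 10 differences over 43 sites, so p = 10/43 = 0.233.

0.233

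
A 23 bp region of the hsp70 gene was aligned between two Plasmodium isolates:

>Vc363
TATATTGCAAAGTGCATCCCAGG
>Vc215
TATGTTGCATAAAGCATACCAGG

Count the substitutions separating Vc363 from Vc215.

5

Differing sites — 4:A/G; 10:A/T; 12:G/A; 13:T/A; 18:C/A.
That gives 5 mismatches out of 23 aligned sites, so the Hamming distance is 5.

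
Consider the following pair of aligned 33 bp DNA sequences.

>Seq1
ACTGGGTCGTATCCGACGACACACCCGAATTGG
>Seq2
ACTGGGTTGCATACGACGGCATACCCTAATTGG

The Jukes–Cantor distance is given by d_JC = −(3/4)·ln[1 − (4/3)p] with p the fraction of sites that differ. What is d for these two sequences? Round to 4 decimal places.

0.2082

The sequences differ at positions 8 (C/T), 10 (T/C), 13 (C/A), 19 (A/G), 22 (C/T), 27 (G/T).
p = 6/33 = 0.181818.
d = −0.75 · ln(1 − (4/3)·0.181818) = −0.75 · ln(0.757576) = −0.75 · (-0.277631) = 0.2082.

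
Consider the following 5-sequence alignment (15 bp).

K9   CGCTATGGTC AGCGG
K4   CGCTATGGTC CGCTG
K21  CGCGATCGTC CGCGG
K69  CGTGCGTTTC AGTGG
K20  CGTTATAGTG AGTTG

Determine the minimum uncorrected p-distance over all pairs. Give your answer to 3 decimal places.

Pairwise Hamming distances:
  K9 vs K4: 2
  K9 vs K21: 3
  K9 vs K69: 7
  K9 vs K20: 5
  K4 vs K21: 3
  K4 vs K69: 9
  K4 vs K20: 5
  K21 vs K69: 7
  K21 vs K20: 7
  K69 vs K20: 7
The smallest is 2 mismatches, between K9 and K4; p = 2/15 = 0.133.

0.133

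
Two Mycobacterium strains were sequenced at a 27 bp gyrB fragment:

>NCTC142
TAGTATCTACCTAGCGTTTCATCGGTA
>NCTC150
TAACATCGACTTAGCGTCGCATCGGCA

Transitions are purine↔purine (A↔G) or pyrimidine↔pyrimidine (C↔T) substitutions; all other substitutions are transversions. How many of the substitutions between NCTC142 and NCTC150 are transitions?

Mismatches occur at site 3 (G→A, transition), site 4 (T→C, transition), site 8 (T→G, transversion), site 11 (C→T, transition), site 18 (T→C, transition), site 19 (T→G, transversion), site 26 (T→C, transition).
Of the 7 differences, 5 transitions and 2 transversions, so the answer is 5.

5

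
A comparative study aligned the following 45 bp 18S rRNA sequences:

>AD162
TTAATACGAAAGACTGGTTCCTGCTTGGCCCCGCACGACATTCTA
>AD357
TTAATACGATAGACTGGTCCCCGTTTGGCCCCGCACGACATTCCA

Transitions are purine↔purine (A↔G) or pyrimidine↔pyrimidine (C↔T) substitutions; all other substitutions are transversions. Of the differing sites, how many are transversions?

Differing sites — 10:A/T (Tv); 19:T/C (Ti); 22:T/C (Ti); 24:C/T (Ti); 44:T/C (Ti).
Of the 5 differences, 4 transitions and 1 transversion, so the answer is 1.

1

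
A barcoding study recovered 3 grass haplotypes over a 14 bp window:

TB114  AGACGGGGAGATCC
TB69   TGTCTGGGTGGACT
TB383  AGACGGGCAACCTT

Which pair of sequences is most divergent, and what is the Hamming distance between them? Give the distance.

Pairwise Hamming distances:
  TB114 vs TB69: 7
  TB114 vs TB383: 6
  TB69 vs TB383: 9
The largest is 9, between TB69 and TB383.

9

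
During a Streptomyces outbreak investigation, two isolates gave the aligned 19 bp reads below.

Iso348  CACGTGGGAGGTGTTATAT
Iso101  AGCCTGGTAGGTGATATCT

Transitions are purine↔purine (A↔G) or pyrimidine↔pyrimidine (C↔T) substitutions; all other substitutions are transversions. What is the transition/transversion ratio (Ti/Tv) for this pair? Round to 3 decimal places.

Differing sites — 1:C/A (Tv); 2:A/G (Ti); 4:G/C (Tv); 8:G/T (Tv); 14:T/A (Tv); 18:A/C (Tv).
Of the 6 differences, 1 transition and 5 transversions, so Ti/Tv = 1/5 = 0.200.

0.200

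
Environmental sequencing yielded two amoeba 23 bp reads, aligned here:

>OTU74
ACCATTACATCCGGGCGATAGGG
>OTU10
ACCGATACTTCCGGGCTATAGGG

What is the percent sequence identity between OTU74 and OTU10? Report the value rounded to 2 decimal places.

The sequences differ at positions 4 (A/G), 5 (T/A), 9 (A/T), 17 (G/T).
19 of the 23 sites match, so the percent identity is 19/23 × 100 = 82.61%.

82.61%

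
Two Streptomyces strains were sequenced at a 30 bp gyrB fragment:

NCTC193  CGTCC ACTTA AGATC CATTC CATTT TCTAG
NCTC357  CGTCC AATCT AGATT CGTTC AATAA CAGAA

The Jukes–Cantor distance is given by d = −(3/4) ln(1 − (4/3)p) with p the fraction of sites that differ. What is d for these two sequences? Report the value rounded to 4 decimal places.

Differing sites — 7:C/A; 9:T/C; 10:A/T; 15:C/T; 17:A/G; 21:C/A; 24:T/A; 25:T/A; 26:T/C; 27:C/A; 28:T/G; 30:G/A.
p = 12/30 = 0.400000.
d = −0.75 · ln(1 − (4/3)·0.400000) = −0.75 · ln(0.466667) = −0.75 · (-0.762139) = 0.5716.

0.5716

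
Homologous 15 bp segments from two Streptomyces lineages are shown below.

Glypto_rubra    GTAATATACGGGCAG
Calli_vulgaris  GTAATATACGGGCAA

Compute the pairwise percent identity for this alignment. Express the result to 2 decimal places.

A single mismatch occurs at site 15 (G↔A).
14 of the 15 sites match, so the percent identity is 14/15 × 100 = 93.33%.

93.33%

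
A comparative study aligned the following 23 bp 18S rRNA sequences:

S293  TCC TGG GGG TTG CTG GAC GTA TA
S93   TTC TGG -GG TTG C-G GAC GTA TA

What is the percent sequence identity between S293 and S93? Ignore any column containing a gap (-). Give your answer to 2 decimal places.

95.24%

Excluding the 2 gap columns leaves 21 comparable sites.
The sequences differ at position 2 (C/T).
20 of the 21 comparable sites match, so the percent identity is 20/21 × 100 = 95.24%.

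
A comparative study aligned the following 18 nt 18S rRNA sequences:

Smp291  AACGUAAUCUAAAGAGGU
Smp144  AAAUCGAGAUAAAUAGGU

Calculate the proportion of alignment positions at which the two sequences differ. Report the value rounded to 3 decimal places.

0.389

Differing sites — 3:C/A; 4:G/U; 5:U/C; 6:A/G; 8:U/G; 9:C/A; 14:G/U.
There are 7 differences over 18 sites, so p = 7/18 = 0.389.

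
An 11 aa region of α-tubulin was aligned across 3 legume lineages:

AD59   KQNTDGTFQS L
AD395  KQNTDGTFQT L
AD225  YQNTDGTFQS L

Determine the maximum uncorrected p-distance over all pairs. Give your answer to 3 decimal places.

Pairwise Hamming distances:
  AD59 vs AD395: 1
  AD59 vs AD225: 1
  AD395 vs AD225: 2
The largest is 2 mismatches, between AD395 and AD225; p = 2/11 = 0.182.

0.182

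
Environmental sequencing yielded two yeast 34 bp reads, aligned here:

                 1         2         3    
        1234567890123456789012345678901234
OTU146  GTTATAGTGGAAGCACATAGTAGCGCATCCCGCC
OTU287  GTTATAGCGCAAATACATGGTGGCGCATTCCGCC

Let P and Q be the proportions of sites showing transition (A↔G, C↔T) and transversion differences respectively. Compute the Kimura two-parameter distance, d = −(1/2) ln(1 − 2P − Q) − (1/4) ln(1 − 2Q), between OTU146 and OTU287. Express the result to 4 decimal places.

0.2561

Mismatches occur at site 8 (T→C, transition), site 10 (G→C, transversion), site 13 (G→A, transition), site 14 (C→T, transition), site 19 (A→G, transition), site 22 (A→G, transition), site 29 (C→T, transition).
Of the 7 differences, 6 transitions and 1 transversion over 34 sites: P = 6/34 = 0.176471, Q = 1/34 = 0.029412.
d = −0.5·ln(0.617646) − 0.25·ln(0.941176) = −0.5·(-0.481840) − 0.25·(-0.060625) = 0.2561.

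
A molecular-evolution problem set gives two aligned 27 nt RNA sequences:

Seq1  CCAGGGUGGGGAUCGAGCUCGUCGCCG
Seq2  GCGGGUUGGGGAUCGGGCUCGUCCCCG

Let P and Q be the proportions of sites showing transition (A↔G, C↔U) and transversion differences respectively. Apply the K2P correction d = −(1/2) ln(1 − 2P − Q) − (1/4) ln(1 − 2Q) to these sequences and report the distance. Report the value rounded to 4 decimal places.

0.2129

Differing sites — 1:C/G (Tv); 3:A/G (Ti); 6:G/U (Tv); 16:A/G (Ti); 24:G/C (Tv).
Of the 5 differences, 2 transitions and 3 transversions over 27 sites: P = 2/27 = 0.074074, Q = 3/27 = 0.111111.
d = −0.5·ln(0.740741) − 0.25·ln(0.777778) = −0.5·(-0.300104) − 0.25·(-0.251314) = 0.2129.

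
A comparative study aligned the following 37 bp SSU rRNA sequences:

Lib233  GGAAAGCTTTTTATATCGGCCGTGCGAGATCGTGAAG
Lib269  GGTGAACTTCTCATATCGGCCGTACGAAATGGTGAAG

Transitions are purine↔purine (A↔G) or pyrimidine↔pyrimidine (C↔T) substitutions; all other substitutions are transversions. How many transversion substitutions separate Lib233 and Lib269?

2

Mismatches occur at site 3 (A/T, transversion), site 4 (A/G, transition), site 6 (G/A, transition), site 10 (T/C, transition), site 12 (T/C, transition), site 24 (G/A, transition), site 28 (G/A, transition), site 31 (C/G, transversion).
Of the 8 differences, 6 transitions and 2 transversions, so the answer is 2.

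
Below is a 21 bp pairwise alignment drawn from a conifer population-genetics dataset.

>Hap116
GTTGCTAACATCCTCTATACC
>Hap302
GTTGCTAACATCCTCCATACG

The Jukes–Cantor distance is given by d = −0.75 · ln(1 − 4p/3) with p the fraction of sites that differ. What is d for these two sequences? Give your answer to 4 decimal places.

The sequences differ at positions 16 (T/C), 21 (C/G).
p = 2/21 = 0.095238.
d = −0.75 · ln(1 − (4/3)·0.095238) = −0.75 · ln(0.873016) = −0.75 · (-0.135801) = 0.1019.

0.1019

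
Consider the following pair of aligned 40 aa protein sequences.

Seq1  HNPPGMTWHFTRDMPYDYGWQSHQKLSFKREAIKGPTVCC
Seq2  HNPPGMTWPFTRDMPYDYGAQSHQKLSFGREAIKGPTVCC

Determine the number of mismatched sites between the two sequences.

3

The sequences differ at positions 9 (H/P), 20 (W/A), 29 (K/G).
That gives 3 mismatches out of 40 aligned sites, so the Hamming distance is 3.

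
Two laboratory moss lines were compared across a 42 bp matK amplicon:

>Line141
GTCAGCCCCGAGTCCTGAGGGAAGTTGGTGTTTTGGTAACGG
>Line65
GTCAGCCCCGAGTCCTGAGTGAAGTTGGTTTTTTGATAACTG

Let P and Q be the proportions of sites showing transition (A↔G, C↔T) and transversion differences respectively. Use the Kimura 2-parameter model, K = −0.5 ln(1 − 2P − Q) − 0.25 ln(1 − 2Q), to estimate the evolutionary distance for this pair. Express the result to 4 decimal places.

0.1019

The sequences differ at positions 20 (G/T, transversion), 30 (G/T, transversion), 36 (G/A, transition), 41 (G/T, transversion).
Of the 4 differences, 1 transition and 3 transversions over 42 sites: P = 1/42 = 0.023810, Q = 3/42 = 0.071429.
d = −0.5·ln(0.880951) − 0.25·ln(0.857142) = −0.5·(-0.126753) − 0.25·(-0.154152) = 0.1019.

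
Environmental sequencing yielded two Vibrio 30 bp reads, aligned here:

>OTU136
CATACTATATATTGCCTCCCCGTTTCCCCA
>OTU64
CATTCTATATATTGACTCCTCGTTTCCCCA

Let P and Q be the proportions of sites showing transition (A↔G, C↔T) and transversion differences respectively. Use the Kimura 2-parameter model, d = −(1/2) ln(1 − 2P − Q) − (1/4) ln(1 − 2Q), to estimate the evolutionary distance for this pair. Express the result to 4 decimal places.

Differing sites — 4:A/T (Tv); 15:C/A (Tv); 20:C/T (Ti).
Of the 3 differences, 1 transition and 2 transversions over 30 sites: P = 1/30 = 0.033333, Q = 2/30 = 0.066667.
d = −0.5·ln(0.866667) − 0.25·ln(0.866666) = −0.5·(-0.143100) − 0.25·(-0.143102) = 0.1073.

0.1073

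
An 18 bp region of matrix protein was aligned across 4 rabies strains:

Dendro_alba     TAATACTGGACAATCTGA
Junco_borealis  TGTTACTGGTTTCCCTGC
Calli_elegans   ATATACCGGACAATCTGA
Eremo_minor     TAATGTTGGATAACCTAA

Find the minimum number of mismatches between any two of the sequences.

3

Pairwise Hamming distances:
  Dendro_alba vs Junco_borealis: 8
  Dendro_alba vs Calli_elegans: 3
  Dendro_alba vs Eremo_minor: 5
  Junco_borealis vs Calli_elegans: 10
  Junco_borealis vs Eremo_minor: 9
  Calli_elegans vs Eremo_minor: 8
The smallest is 3, between Dendro_alba and Calli_elegans.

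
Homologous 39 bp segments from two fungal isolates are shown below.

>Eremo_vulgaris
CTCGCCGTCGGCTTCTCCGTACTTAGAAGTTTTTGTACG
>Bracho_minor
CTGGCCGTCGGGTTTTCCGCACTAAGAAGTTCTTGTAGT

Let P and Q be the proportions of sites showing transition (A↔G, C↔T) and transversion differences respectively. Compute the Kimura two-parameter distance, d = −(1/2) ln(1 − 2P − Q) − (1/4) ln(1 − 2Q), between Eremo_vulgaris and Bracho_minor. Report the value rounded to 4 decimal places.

0.2397

Mismatches occur at site 3 (C/G, transversion), site 12 (C/G, transversion), site 15 (C/T, transition), site 20 (T/C, transition), site 24 (T/A, transversion), site 32 (T/C, transition), site 38 (C/G, transversion), site 39 (G/T, transversion).
Of the 8 differences, 3 transitions and 5 transversions over 39 sites: P = 3/39 = 0.076923, Q = 5/39 = 0.128205.
d = −0.5·ln(0.717949) − 0.25·ln(0.743590) = −0.5·(-0.331357) − 0.25·(-0.296265) = 0.2397.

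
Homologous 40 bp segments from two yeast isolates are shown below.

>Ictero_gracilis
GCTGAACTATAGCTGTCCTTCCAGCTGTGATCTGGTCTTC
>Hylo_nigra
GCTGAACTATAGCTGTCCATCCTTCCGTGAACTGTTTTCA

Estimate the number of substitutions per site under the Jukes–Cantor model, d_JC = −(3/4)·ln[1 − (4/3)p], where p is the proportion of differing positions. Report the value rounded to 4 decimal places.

0.2675

Differing sites — 19:T/A; 23:A/T; 24:G/T; 26:T/C; 31:T/A; 35:G/T; 37:C/T; 39:T/C; 40:C/A.
p = 9/40 = 0.225000.
d = −0.75 · ln(1 − (4/3)·0.225000) = −0.75 · ln(0.700000) = −0.75 · (-0.356675) = 0.2675.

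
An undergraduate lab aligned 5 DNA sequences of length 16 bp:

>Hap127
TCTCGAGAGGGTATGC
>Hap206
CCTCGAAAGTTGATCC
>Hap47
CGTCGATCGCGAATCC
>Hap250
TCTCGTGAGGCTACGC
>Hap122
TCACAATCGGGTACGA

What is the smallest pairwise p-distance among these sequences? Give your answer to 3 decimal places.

0.188

Pairwise Hamming distances:
  Hap127 vs Hap206: 6
  Hap127 vs Hap47: 7
  Hap127 vs Hap250: 3
  Hap127 vs Hap122: 6
  Hap206 vs Hap47: 6
  Hap206 vs Hap250: 8
  Hap206 vs Hap122: 11
  Hap47 vs Hap250: 10
  Hap47 vs Hap122: 9
  Hap250 vs Hap122: 7
The smallest is 3 mismatches, between Hap127 and Hap250; p = 3/16 = 0.188.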